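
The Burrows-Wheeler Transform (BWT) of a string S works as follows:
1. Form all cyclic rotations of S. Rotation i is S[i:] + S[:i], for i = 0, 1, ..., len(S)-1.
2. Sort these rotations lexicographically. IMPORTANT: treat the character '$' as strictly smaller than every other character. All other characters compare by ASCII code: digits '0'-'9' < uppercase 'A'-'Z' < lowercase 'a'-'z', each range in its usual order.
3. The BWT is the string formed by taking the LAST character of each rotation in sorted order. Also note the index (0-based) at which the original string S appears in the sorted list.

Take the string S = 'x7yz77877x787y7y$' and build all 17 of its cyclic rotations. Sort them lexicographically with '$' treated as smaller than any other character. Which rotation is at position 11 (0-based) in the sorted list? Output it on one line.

All 17 rotations (rotation i = S[i:]+S[:i]):
  rot[0] = x7yz77877x787y7y$
  rot[1] = 7yz77877x787y7y$x
  rot[2] = yz77877x787y7y$x7
  rot[3] = z77877x787y7y$x7y
  rot[4] = 77877x787y7y$x7yz
  rot[5] = 7877x787y7y$x7yz7
  rot[6] = 877x787y7y$x7yz77
  rot[7] = 77x787y7y$x7yz778
  rot[8] = 7x787y7y$x7yz7787
  rot[9] = x787y7y$x7yz77877
  rot[10] = 787y7y$x7yz77877x
  rot[11] = 87y7y$x7yz77877x7
  rot[12] = 7y7y$x7yz77877x78
  rot[13] = y7y$x7yz77877x787
  rot[14] = 7y$x7yz77877x787y
  rot[15] = y$x7yz77877x787y7
  rot[16] = $x7yz77877x787y7y
Sorted (with $ < everything):
  sorted[0] = $x7yz77877x787y7y
  sorted[1] = 77877x787y7y$x7yz
  sorted[2] = 77x787y7y$x7yz778
  sorted[3] = 7877x787y7y$x7yz7
  sorted[4] = 787y7y$x7yz77877x
  sorted[5] = 7x787y7y$x7yz7787
  sorted[6] = 7y$x7yz77877x787y
  sorted[7] = 7y7y$x7yz77877x78
  sorted[8] = 7yz77877x787y7y$x
  sorted[9] = 877x787y7y$x7yz77
  sorted[10] = 87y7y$x7yz77877x7
  sorted[11] = x787y7y$x7yz77877
  sorted[12] = x7yz77877x787y7y$
  sorted[13] = y$x7yz77877x787y7
  sorted[14] = y7y$x7yz77877x787
  sorted[15] = yz77877x787y7y$x7
  sorted[16] = z77877x787y7y$x7y
sorted[11] = x787y7y$x7yz77877

Answer: x787y7y$x7yz77877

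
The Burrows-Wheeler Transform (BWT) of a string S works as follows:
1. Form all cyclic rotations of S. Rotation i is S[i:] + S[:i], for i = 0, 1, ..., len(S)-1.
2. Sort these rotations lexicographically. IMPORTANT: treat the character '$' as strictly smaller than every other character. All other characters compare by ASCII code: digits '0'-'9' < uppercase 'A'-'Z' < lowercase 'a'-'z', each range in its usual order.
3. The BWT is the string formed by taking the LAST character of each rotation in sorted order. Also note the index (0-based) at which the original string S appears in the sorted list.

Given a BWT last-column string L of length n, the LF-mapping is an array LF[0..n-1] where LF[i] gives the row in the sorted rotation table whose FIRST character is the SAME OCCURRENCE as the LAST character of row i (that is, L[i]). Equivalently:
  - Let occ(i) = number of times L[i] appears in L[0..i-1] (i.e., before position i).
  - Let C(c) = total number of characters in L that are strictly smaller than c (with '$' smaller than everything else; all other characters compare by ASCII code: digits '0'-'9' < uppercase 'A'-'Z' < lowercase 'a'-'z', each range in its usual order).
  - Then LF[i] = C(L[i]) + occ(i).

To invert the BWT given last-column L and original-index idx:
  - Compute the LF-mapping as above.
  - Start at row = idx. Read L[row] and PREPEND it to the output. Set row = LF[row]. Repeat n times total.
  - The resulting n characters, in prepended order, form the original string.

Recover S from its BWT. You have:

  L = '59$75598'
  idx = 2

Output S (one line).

Answer: 5758995$

Derivation:
LF mapping: 1 6 0 4 2 3 7 5
Walk LF starting at row 2, prepending L[row]:
  step 1: row=2, L[2]='$', prepend. Next row=LF[2]=0
  step 2: row=0, L[0]='5', prepend. Next row=LF[0]=1
  step 3: row=1, L[1]='9', prepend. Next row=LF[1]=6
  step 4: row=6, L[6]='9', prepend. Next row=LF[6]=7
  step 5: row=7, L[7]='8', prepend. Next row=LF[7]=5
  step 6: row=5, L[5]='5', prepend. Next row=LF[5]=3
  step 7: row=3, L[3]='7', prepend. Next row=LF[3]=4
  step 8: row=4, L[4]='5', prepend. Next row=LF[4]=2
Reversed output: 5758995$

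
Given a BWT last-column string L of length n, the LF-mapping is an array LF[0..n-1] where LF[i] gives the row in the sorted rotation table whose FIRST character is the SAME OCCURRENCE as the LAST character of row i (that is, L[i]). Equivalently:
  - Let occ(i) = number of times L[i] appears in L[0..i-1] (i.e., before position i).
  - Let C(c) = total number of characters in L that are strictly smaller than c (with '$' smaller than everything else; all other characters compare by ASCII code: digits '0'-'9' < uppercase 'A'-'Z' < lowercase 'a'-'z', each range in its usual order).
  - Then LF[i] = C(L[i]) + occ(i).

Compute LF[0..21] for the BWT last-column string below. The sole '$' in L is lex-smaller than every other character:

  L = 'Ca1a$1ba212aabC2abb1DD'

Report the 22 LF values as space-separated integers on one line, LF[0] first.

Answer: 8 12 1 13 0 2 18 14 5 3 6 15 16 19 9 7 17 20 21 4 10 11

Derivation:
Char counts: '$':1, '1':4, '2':3, 'C':2, 'D':2, 'a':6, 'b':4
C (first-col start): C('$')=0, C('1')=1, C('2')=5, C('C')=8, C('D')=10, C('a')=12, C('b')=18
L[0]='C': occ=0, LF[0]=C('C')+0=8+0=8
L[1]='a': occ=0, LF[1]=C('a')+0=12+0=12
L[2]='1': occ=0, LF[2]=C('1')+0=1+0=1
L[3]='a': occ=1, LF[3]=C('a')+1=12+1=13
L[4]='$': occ=0, LF[4]=C('$')+0=0+0=0
L[5]='1': occ=1, LF[5]=C('1')+1=1+1=2
L[6]='b': occ=0, LF[6]=C('b')+0=18+0=18
L[7]='a': occ=2, LF[7]=C('a')+2=12+2=14
L[8]='2': occ=0, LF[8]=C('2')+0=5+0=5
L[9]='1': occ=2, LF[9]=C('1')+2=1+2=3
L[10]='2': occ=1, LF[10]=C('2')+1=5+1=6
L[11]='a': occ=3, LF[11]=C('a')+3=12+3=15
L[12]='a': occ=4, LF[12]=C('a')+4=12+4=16
L[13]='b': occ=1, LF[13]=C('b')+1=18+1=19
L[14]='C': occ=1, LF[14]=C('C')+1=8+1=9
L[15]='2': occ=2, LF[15]=C('2')+2=5+2=7
L[16]='a': occ=5, LF[16]=C('a')+5=12+5=17
L[17]='b': occ=2, LF[17]=C('b')+2=18+2=20
L[18]='b': occ=3, LF[18]=C('b')+3=18+3=21
L[19]='1': occ=3, LF[19]=C('1')+3=1+3=4
L[20]='D': occ=0, LF[20]=C('D')+0=10+0=10
L[21]='D': occ=1, LF[21]=C('D')+1=10+1=11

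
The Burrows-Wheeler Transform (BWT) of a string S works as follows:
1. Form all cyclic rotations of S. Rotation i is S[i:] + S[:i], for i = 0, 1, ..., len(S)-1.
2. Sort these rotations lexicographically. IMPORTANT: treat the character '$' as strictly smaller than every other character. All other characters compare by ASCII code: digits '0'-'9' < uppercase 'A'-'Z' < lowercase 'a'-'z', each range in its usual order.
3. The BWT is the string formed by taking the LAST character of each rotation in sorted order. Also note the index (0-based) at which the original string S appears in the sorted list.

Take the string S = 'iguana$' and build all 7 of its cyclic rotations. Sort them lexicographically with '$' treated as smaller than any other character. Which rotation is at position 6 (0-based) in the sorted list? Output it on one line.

Answer: uana$ig

Derivation:
All 7 rotations (rotation i = S[i:]+S[:i]):
  rot[0] = iguana$
  rot[1] = guana$i
  rot[2] = uana$ig
  rot[3] = ana$igu
  rot[4] = na$igua
  rot[5] = a$iguan
  rot[6] = $iguana
Sorted (with $ < everything):
  sorted[0] = $iguana
  sorted[1] = a$iguan
  sorted[2] = ana$igu
  sorted[3] = guana$i
  sorted[4] = iguana$
  sorted[5] = na$igua
  sorted[6] = uana$ig
sorted[6] = uana$ig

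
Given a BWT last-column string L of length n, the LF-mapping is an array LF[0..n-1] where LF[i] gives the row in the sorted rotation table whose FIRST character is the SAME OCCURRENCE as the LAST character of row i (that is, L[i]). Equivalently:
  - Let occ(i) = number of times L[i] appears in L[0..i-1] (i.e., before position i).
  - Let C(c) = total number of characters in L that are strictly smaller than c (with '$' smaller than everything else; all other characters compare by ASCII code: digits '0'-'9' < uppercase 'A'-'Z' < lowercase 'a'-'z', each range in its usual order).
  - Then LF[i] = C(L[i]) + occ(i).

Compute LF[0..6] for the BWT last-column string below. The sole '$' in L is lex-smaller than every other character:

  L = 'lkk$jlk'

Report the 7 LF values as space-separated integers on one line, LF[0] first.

Char counts: '$':1, 'j':1, 'k':3, 'l':2
C (first-col start): C('$')=0, C('j')=1, C('k')=2, C('l')=5
L[0]='l': occ=0, LF[0]=C('l')+0=5+0=5
L[1]='k': occ=0, LF[1]=C('k')+0=2+0=2
L[2]='k': occ=1, LF[2]=C('k')+1=2+1=3
L[3]='$': occ=0, LF[3]=C('$')+0=0+0=0
L[4]='j': occ=0, LF[4]=C('j')+0=1+0=1
L[5]='l': occ=1, LF[5]=C('l')+1=5+1=6
L[6]='k': occ=2, LF[6]=C('k')+2=2+2=4

Answer: 5 2 3 0 1 6 4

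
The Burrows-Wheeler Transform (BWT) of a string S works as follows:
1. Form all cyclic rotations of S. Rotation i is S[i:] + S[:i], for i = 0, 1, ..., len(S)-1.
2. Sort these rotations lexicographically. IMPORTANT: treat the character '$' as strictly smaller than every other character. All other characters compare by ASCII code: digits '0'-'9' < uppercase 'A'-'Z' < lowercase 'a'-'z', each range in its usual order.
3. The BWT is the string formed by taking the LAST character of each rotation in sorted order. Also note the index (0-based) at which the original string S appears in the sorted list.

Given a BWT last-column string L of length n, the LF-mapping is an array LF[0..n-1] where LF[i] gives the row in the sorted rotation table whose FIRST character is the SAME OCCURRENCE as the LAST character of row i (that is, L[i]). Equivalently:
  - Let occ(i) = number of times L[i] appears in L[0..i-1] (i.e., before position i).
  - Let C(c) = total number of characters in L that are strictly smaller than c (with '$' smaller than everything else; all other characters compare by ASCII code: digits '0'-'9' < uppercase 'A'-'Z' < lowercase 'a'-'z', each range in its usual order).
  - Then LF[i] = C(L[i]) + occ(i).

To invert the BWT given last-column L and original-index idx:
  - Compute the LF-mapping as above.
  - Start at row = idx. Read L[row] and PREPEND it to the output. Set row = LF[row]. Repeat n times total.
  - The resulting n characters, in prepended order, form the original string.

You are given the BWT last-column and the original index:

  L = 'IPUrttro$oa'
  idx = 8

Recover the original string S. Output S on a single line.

LF mapping: 1 2 3 7 9 10 8 5 0 6 4
Walk LF starting at row 8, prepending L[row]:
  step 1: row=8, L[8]='$', prepend. Next row=LF[8]=0
  step 2: row=0, L[0]='I', prepend. Next row=LF[0]=1
  step 3: row=1, L[1]='P', prepend. Next row=LF[1]=2
  step 4: row=2, L[2]='U', prepend. Next row=LF[2]=3
  step 5: row=3, L[3]='r', prepend. Next row=LF[3]=7
  step 6: row=7, L[7]='o', prepend. Next row=LF[7]=5
  step 7: row=5, L[5]='t', prepend. Next row=LF[5]=10
  step 8: row=10, L[10]='a', prepend. Next row=LF[10]=4
  step 9: row=4, L[4]='t', prepend. Next row=LF[4]=9
  step 10: row=9, L[9]='o', prepend. Next row=LF[9]=6
  step 11: row=6, L[6]='r', prepend. Next row=LF[6]=8
Reversed output: rotatorUPI$

Answer: rotatorUPI$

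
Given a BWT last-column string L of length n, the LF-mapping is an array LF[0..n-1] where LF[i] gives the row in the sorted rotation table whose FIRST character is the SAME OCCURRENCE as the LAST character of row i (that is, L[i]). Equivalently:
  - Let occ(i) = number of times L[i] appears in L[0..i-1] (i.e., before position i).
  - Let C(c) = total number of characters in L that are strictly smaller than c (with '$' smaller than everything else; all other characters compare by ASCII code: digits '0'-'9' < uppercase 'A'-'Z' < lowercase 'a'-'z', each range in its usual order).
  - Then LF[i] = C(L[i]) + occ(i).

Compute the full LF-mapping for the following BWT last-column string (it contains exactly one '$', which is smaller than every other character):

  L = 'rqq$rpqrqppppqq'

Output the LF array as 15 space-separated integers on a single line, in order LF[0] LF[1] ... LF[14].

Char counts: '$':1, 'p':5, 'q':6, 'r':3
C (first-col start): C('$')=0, C('p')=1, C('q')=6, C('r')=12
L[0]='r': occ=0, LF[0]=C('r')+0=12+0=12
L[1]='q': occ=0, LF[1]=C('q')+0=6+0=6
L[2]='q': occ=1, LF[2]=C('q')+1=6+1=7
L[3]='$': occ=0, LF[3]=C('$')+0=0+0=0
L[4]='r': occ=1, LF[4]=C('r')+1=12+1=13
L[5]='p': occ=0, LF[5]=C('p')+0=1+0=1
L[6]='q': occ=2, LF[6]=C('q')+2=6+2=8
L[7]='r': occ=2, LF[7]=C('r')+2=12+2=14
L[8]='q': occ=3, LF[8]=C('q')+3=6+3=9
L[9]='p': occ=1, LF[9]=C('p')+1=1+1=2
L[10]='p': occ=2, LF[10]=C('p')+2=1+2=3
L[11]='p': occ=3, LF[11]=C('p')+3=1+3=4
L[12]='p': occ=4, LF[12]=C('p')+4=1+4=5
L[13]='q': occ=4, LF[13]=C('q')+4=6+4=10
L[14]='q': occ=5, LF[14]=C('q')+5=6+5=11

Answer: 12 6 7 0 13 1 8 14 9 2 3 4 5 10 11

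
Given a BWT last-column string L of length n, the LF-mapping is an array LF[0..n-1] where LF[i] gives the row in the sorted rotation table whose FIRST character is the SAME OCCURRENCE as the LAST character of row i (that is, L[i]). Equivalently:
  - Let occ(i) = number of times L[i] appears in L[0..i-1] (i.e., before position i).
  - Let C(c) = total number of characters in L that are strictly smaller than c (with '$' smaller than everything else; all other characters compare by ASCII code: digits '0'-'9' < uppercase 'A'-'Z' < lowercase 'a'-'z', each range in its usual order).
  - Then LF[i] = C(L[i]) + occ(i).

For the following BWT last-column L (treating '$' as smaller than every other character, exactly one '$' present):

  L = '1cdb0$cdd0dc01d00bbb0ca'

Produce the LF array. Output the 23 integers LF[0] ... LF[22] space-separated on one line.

Answer: 7 14 18 10 1 0 15 19 20 2 21 16 3 8 22 4 5 11 12 13 6 17 9

Derivation:
Char counts: '$':1, '0':6, '1':2, 'a':1, 'b':4, 'c':4, 'd':5
C (first-col start): C('$')=0, C('0')=1, C('1')=7, C('a')=9, C('b')=10, C('c')=14, C('d')=18
L[0]='1': occ=0, LF[0]=C('1')+0=7+0=7
L[1]='c': occ=0, LF[1]=C('c')+0=14+0=14
L[2]='d': occ=0, LF[2]=C('d')+0=18+0=18
L[3]='b': occ=0, LF[3]=C('b')+0=10+0=10
L[4]='0': occ=0, LF[4]=C('0')+0=1+0=1
L[5]='$': occ=0, LF[5]=C('$')+0=0+0=0
L[6]='c': occ=1, LF[6]=C('c')+1=14+1=15
L[7]='d': occ=1, LF[7]=C('d')+1=18+1=19
L[8]='d': occ=2, LF[8]=C('d')+2=18+2=20
L[9]='0': occ=1, LF[9]=C('0')+1=1+1=2
L[10]='d': occ=3, LF[10]=C('d')+3=18+3=21
L[11]='c': occ=2, LF[11]=C('c')+2=14+2=16
L[12]='0': occ=2, LF[12]=C('0')+2=1+2=3
L[13]='1': occ=1, LF[13]=C('1')+1=7+1=8
L[14]='d': occ=4, LF[14]=C('d')+4=18+4=22
L[15]='0': occ=3, LF[15]=C('0')+3=1+3=4
L[16]='0': occ=4, LF[16]=C('0')+4=1+4=5
L[17]='b': occ=1, LF[17]=C('b')+1=10+1=11
L[18]='b': occ=2, LF[18]=C('b')+2=10+2=12
L[19]='b': occ=3, LF[19]=C('b')+3=10+3=13
L[20]='0': occ=5, LF[20]=C('0')+5=1+5=6
L[21]='c': occ=3, LF[21]=C('c')+3=14+3=17
L[22]='a': occ=0, LF[22]=C('a')+0=9+0=9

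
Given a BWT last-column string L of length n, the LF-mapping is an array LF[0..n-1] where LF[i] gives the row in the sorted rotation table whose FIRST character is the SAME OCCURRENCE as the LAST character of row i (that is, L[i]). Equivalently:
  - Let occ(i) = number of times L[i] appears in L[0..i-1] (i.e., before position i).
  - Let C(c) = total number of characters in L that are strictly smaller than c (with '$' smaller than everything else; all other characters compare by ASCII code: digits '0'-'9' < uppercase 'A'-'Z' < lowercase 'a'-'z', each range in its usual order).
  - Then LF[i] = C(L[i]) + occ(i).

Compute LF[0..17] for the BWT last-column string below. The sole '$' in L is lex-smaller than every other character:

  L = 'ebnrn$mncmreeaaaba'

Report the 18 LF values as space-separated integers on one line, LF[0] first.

Char counts: '$':1, 'a':4, 'b':2, 'c':1, 'e':3, 'm':2, 'n':3, 'r':2
C (first-col start): C('$')=0, C('a')=1, C('b')=5, C('c')=7, C('e')=8, C('m')=11, C('n')=13, C('r')=16
L[0]='e': occ=0, LF[0]=C('e')+0=8+0=8
L[1]='b': occ=0, LF[1]=C('b')+0=5+0=5
L[2]='n': occ=0, LF[2]=C('n')+0=13+0=13
L[3]='r': occ=0, LF[3]=C('r')+0=16+0=16
L[4]='n': occ=1, LF[4]=C('n')+1=13+1=14
L[5]='$': occ=0, LF[5]=C('$')+0=0+0=0
L[6]='m': occ=0, LF[6]=C('m')+0=11+0=11
L[7]='n': occ=2, LF[7]=C('n')+2=13+2=15
L[8]='c': occ=0, LF[8]=C('c')+0=7+0=7
L[9]='m': occ=1, LF[9]=C('m')+1=11+1=12
L[10]='r': occ=1, LF[10]=C('r')+1=16+1=17
L[11]='e': occ=1, LF[11]=C('e')+1=8+1=9
L[12]='e': occ=2, LF[12]=C('e')+2=8+2=10
L[13]='a': occ=0, LF[13]=C('a')+0=1+0=1
L[14]='a': occ=1, LF[14]=C('a')+1=1+1=2
L[15]='a': occ=2, LF[15]=C('a')+2=1+2=3
L[16]='b': occ=1, LF[16]=C('b')+1=5+1=6
L[17]='a': occ=3, LF[17]=C('a')+3=1+3=4

Answer: 8 5 13 16 14 0 11 15 7 12 17 9 10 1 2 3 6 4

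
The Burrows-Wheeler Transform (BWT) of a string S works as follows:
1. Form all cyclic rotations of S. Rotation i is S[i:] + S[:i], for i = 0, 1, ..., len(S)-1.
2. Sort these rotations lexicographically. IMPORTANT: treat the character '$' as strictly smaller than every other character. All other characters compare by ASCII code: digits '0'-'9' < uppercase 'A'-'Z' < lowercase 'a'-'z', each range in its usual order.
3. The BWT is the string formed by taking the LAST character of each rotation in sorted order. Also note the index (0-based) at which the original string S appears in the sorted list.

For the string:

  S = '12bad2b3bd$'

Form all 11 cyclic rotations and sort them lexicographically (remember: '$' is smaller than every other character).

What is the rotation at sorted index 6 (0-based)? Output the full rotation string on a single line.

Answer: b3bd$12bad2

Derivation:
All 11 rotations (rotation i = S[i:]+S[:i]):
  rot[0] = 12bad2b3bd$
  rot[1] = 2bad2b3bd$1
  rot[2] = bad2b3bd$12
  rot[3] = ad2b3bd$12b
  rot[4] = d2b3bd$12ba
  rot[5] = 2b3bd$12bad
  rot[6] = b3bd$12bad2
  rot[7] = 3bd$12bad2b
  rot[8] = bd$12bad2b3
  rot[9] = d$12bad2b3b
  rot[10] = $12bad2b3bd
Sorted (with $ < everything):
  sorted[0] = $12bad2b3bd
  sorted[1] = 12bad2b3bd$
  sorted[2] = 2b3bd$12bad
  sorted[3] = 2bad2b3bd$1
  sorted[4] = 3bd$12bad2b
  sorted[5] = ad2b3bd$12b
  sorted[6] = b3bd$12bad2
  sorted[7] = bad2b3bd$12
  sorted[8] = bd$12bad2b3
  sorted[9] = d$12bad2b3b
  sorted[10] = d2b3bd$12ba
sorted[6] = b3bd$12bad2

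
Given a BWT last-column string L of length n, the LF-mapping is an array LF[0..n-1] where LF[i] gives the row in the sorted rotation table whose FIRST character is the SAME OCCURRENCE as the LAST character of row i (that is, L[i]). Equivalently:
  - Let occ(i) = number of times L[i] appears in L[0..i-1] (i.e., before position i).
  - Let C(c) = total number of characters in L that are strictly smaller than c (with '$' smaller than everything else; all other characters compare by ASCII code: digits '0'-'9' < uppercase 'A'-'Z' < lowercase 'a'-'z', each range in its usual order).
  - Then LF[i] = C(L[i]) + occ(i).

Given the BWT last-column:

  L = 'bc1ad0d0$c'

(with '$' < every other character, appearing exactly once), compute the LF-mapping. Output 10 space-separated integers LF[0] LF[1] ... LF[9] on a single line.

Char counts: '$':1, '0':2, '1':1, 'a':1, 'b':1, 'c':2, 'd':2
C (first-col start): C('$')=0, C('0')=1, C('1')=3, C('a')=4, C('b')=5, C('c')=6, C('d')=8
L[0]='b': occ=0, LF[0]=C('b')+0=5+0=5
L[1]='c': occ=0, LF[1]=C('c')+0=6+0=6
L[2]='1': occ=0, LF[2]=C('1')+0=3+0=3
L[3]='a': occ=0, LF[3]=C('a')+0=4+0=4
L[4]='d': occ=0, LF[4]=C('d')+0=8+0=8
L[5]='0': occ=0, LF[5]=C('0')+0=1+0=1
L[6]='d': occ=1, LF[6]=C('d')+1=8+1=9
L[7]='0': occ=1, LF[7]=C('0')+1=1+1=2
L[8]='$': occ=0, LF[8]=C('$')+0=0+0=0
L[9]='c': occ=1, LF[9]=C('c')+1=6+1=7

Answer: 5 6 3 4 8 1 9 2 0 7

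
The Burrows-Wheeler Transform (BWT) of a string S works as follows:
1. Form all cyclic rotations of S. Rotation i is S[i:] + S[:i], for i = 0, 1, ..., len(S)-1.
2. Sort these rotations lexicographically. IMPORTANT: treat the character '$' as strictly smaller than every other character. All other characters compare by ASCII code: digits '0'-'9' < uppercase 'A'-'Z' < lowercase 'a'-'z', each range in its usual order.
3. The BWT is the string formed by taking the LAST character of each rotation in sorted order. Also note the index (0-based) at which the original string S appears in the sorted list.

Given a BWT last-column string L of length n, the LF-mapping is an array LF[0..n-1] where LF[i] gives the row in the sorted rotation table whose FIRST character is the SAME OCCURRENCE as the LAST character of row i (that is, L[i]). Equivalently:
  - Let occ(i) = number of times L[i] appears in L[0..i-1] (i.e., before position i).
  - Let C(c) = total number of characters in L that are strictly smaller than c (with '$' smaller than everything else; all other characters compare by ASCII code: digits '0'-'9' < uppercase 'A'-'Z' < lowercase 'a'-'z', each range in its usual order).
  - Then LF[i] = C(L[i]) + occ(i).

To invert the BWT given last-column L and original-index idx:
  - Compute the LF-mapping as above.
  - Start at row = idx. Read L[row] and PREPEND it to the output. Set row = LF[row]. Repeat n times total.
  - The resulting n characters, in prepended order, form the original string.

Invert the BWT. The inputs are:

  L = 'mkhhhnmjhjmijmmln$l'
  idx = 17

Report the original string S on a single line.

LF mapping: 12 9 1 2 3 17 13 6 4 7 14 5 8 15 16 10 18 0 11
Walk LF starting at row 17, prepending L[row]:
  step 1: row=17, L[17]='$', prepend. Next row=LF[17]=0
  step 2: row=0, L[0]='m', prepend. Next row=LF[0]=12
  step 3: row=12, L[12]='j', prepend. Next row=LF[12]=8
  step 4: row=8, L[8]='h', prepend. Next row=LF[8]=4
  step 5: row=4, L[4]='h', prepend. Next row=LF[4]=3
  step 6: row=3, L[3]='h', prepend. Next row=LF[3]=2
  step 7: row=2, L[2]='h', prepend. Next row=LF[2]=1
  step 8: row=1, L[1]='k', prepend. Next row=LF[1]=9
  step 9: row=9, L[9]='j', prepend. Next row=LF[9]=7
  step 10: row=7, L[7]='j', prepend. Next row=LF[7]=6
  step 11: row=6, L[6]='m', prepend. Next row=LF[6]=13
  step 12: row=13, L[13]='m', prepend. Next row=LF[13]=15
  step 13: row=15, L[15]='l', prepend. Next row=LF[15]=10
  step 14: row=10, L[10]='m', prepend. Next row=LF[10]=14
  step 15: row=14, L[14]='m', prepend. Next row=LF[14]=16
  step 16: row=16, L[16]='n', prepend. Next row=LF[16]=18
  step 17: row=18, L[18]='l', prepend. Next row=LF[18]=11
  step 18: row=11, L[11]='i', prepend. Next row=LF[11]=5
  step 19: row=5, L[5]='n', prepend. Next row=LF[5]=17
Reversed output: nilnmmlmmjjkhhhhjm$

Answer: nilnmmlmmjjkhhhhjm$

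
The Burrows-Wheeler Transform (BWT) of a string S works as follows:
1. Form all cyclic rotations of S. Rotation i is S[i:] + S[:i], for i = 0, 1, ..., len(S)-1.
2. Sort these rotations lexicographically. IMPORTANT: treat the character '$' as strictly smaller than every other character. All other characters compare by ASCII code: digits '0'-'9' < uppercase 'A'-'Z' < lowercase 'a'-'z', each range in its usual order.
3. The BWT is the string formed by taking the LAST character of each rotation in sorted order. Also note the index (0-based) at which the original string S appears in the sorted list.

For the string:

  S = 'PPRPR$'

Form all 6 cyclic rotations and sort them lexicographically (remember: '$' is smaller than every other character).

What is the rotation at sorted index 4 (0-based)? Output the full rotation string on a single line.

Answer: R$PPRP

Derivation:
All 6 rotations (rotation i = S[i:]+S[:i]):
  rot[0] = PPRPR$
  rot[1] = PRPR$P
  rot[2] = RPR$PP
  rot[3] = PR$PPR
  rot[4] = R$PPRP
  rot[5] = $PPRPR
Sorted (with $ < everything):
  sorted[0] = $PPRPR
  sorted[1] = PPRPR$
  sorted[2] = PR$PPR
  sorted[3] = PRPR$P
  sorted[4] = R$PPRP
  sorted[5] = RPR$PP
sorted[4] = R$PPRP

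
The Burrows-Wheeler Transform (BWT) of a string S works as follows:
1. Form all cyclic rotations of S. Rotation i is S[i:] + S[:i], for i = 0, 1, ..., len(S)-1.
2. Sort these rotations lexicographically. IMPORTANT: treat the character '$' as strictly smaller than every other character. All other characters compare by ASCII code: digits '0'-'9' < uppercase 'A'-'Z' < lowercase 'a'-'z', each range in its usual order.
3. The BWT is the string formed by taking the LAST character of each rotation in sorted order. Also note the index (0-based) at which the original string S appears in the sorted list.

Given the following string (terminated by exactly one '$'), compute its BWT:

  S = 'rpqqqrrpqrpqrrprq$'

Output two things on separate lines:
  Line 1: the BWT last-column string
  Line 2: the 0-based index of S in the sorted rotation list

Answer: qrrrrrpqpqp$rqrpqq
11

Derivation:
All 18 rotations (rotation i = S[i:]+S[:i]):
  rot[0] = rpqqqrrpqrpqrrprq$
  rot[1] = pqqqrrpqrpqrrprq$r
  rot[2] = qqqrrpqrpqrrprq$rp
  rot[3] = qqrrpqrpqrrprq$rpq
  rot[4] = qrrpqrpqrrprq$rpqq
  rot[5] = rrpqrpqrrprq$rpqqq
  rot[6] = rpqrpqrrprq$rpqqqr
  rot[7] = pqrpqrrprq$rpqqqrr
  rot[8] = qrpqrrprq$rpqqqrrp
  rot[9] = rpqrrprq$rpqqqrrpq
  rot[10] = pqrrprq$rpqqqrrpqr
  rot[11] = qrrprq$rpqqqrrpqrp
  rot[12] = rrprq$rpqqqrrpqrpq
  rot[13] = rprq$rpqqqrrpqrpqr
  rot[14] = prq$rpqqqrrpqrpqrr
  rot[15] = rq$rpqqqrrpqrpqrrp
  rot[16] = q$rpqqqrrpqrpqrrpr
  rot[17] = $rpqqqrrpqrpqrrprq
Sorted (with $ < everything):
  sorted[0] = $rpqqqrrpqrpqrrprq  (last char: 'q')
  sorted[1] = pqqqrrpqrpqrrprq$r  (last char: 'r')
  sorted[2] = pqrpqrrprq$rpqqqrr  (last char: 'r')
  sorted[3] = pqrrprq$rpqqqrrpqr  (last char: 'r')
  sorted[4] = prq$rpqqqrrpqrpqrr  (last char: 'r')
  sorted[5] = q$rpqqqrrpqrpqrrpr  (last char: 'r')
  sorted[6] = qqqrrpqrpqrrprq$rp  (last char: 'p')
  sorted[7] = qqrrpqrpqrrprq$rpq  (last char: 'q')
  sorted[8] = qrpqrrprq$rpqqqrrp  (last char: 'p')
  sorted[9] = qrrpqrpqrrprq$rpqq  (last char: 'q')
  sorted[10] = qrrprq$rpqqqrrpqrp  (last char: 'p')
  sorted[11] = rpqqqrrpqrpqrrprq$  (last char: '$')
  sorted[12] = rpqrpqrrprq$rpqqqr  (last char: 'r')
  sorted[13] = rpqrrprq$rpqqqrrpq  (last char: 'q')
  sorted[14] = rprq$rpqqqrrpqrpqr  (last char: 'r')
  sorted[15] = rq$rpqqqrrpqrpqrrp  (last char: 'p')
  sorted[16] = rrpqrpqrrprq$rpqqq  (last char: 'q')
  sorted[17] = rrprq$rpqqqrrpqrpq  (last char: 'q')
Last column: qrrrrrpqpqp$rqrpqq
Original string S is at sorted index 11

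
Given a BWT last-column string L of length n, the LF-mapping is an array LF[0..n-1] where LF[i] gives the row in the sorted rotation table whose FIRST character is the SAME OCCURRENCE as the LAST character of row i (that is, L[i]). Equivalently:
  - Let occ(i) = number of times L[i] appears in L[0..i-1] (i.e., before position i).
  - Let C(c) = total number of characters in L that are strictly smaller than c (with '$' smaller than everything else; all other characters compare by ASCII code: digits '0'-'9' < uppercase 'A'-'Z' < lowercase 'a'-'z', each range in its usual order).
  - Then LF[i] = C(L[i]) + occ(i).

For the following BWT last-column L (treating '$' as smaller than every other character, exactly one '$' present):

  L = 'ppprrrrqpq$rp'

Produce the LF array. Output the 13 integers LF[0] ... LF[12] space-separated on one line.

Answer: 1 2 3 8 9 10 11 6 4 7 0 12 5

Derivation:
Char counts: '$':1, 'p':5, 'q':2, 'r':5
C (first-col start): C('$')=0, C('p')=1, C('q')=6, C('r')=8
L[0]='p': occ=0, LF[0]=C('p')+0=1+0=1
L[1]='p': occ=1, LF[1]=C('p')+1=1+1=2
L[2]='p': occ=2, LF[2]=C('p')+2=1+2=3
L[3]='r': occ=0, LF[3]=C('r')+0=8+0=8
L[4]='r': occ=1, LF[4]=C('r')+1=8+1=9
L[5]='r': occ=2, LF[5]=C('r')+2=8+2=10
L[6]='r': occ=3, LF[6]=C('r')+3=8+3=11
L[7]='q': occ=0, LF[7]=C('q')+0=6+0=6
L[8]='p': occ=3, LF[8]=C('p')+3=1+3=4
L[9]='q': occ=1, LF[9]=C('q')+1=6+1=7
L[10]='$': occ=0, LF[10]=C('$')+0=0+0=0
L[11]='r': occ=4, LF[11]=C('r')+4=8+4=12
L[12]='p': occ=4, LF[12]=C('p')+4=1+4=5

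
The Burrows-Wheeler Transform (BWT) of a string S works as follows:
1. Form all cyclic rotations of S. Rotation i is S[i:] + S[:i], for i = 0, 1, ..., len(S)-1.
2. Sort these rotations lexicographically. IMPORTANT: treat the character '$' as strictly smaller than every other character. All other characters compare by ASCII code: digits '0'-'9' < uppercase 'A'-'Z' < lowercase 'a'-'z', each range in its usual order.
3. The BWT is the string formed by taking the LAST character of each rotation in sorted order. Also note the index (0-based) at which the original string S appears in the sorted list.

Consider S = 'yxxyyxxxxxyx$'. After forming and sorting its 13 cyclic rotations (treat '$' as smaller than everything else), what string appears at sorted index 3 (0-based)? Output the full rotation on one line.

All 13 rotations (rotation i = S[i:]+S[:i]):
  rot[0] = yxxyyxxxxxyx$
  rot[1] = xxyyxxxxxyx$y
  rot[2] = xyyxxxxxyx$yx
  rot[3] = yyxxxxxyx$yxx
  rot[4] = yxxxxxyx$yxxy
  rot[5] = xxxxxyx$yxxyy
  rot[6] = xxxxyx$yxxyyx
  rot[7] = xxxyx$yxxyyxx
  rot[8] = xxyx$yxxyyxxx
  rot[9] = xyx$yxxyyxxxx
  rot[10] = yx$yxxyyxxxxx
  rot[11] = x$yxxyyxxxxxy
  rot[12] = $yxxyyxxxxxyx
Sorted (with $ < everything):
  sorted[0] = $yxxyyxxxxxyx
  sorted[1] = x$yxxyyxxxxxy
  sorted[2] = xxxxxyx$yxxyy
  sorted[3] = xxxxyx$yxxyyx
  sorted[4] = xxxyx$yxxyyxx
  sorted[5] = xxyx$yxxyyxxx
  sorted[6] = xxyyxxxxxyx$y
  sorted[7] = xyx$yxxyyxxxx
  sorted[8] = xyyxxxxxyx$yx
  sorted[9] = yx$yxxyyxxxxx
  sorted[10] = yxxxxxyx$yxxy
  sorted[11] = yxxyyxxxxxyx$
  sorted[12] = yyxxxxxyx$yxx
sorted[3] = xxxxyx$yxxyyx

Answer: xxxxyx$yxxyyx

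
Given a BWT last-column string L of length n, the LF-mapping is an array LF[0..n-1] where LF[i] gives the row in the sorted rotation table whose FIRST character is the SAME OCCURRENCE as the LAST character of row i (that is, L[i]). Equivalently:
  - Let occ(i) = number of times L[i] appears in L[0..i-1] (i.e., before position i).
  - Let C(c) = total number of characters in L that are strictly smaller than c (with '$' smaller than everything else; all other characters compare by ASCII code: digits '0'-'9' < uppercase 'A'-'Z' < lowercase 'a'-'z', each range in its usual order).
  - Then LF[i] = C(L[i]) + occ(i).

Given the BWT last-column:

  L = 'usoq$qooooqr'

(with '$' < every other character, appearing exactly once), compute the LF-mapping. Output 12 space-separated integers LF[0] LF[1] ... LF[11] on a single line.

Char counts: '$':1, 'o':5, 'q':3, 'r':1, 's':1, 'u':1
C (first-col start): C('$')=0, C('o')=1, C('q')=6, C('r')=9, C('s')=10, C('u')=11
L[0]='u': occ=0, LF[0]=C('u')+0=11+0=11
L[1]='s': occ=0, LF[1]=C('s')+0=10+0=10
L[2]='o': occ=0, LF[2]=C('o')+0=1+0=1
L[3]='q': occ=0, LF[3]=C('q')+0=6+0=6
L[4]='$': occ=0, LF[4]=C('$')+0=0+0=0
L[5]='q': occ=1, LF[5]=C('q')+1=6+1=7
L[6]='o': occ=1, LF[6]=C('o')+1=1+1=2
L[7]='o': occ=2, LF[7]=C('o')+2=1+2=3
L[8]='o': occ=3, LF[8]=C('o')+3=1+3=4
L[9]='o': occ=4, LF[9]=C('o')+4=1+4=5
L[10]='q': occ=2, LF[10]=C('q')+2=6+2=8
L[11]='r': occ=0, LF[11]=C('r')+0=9+0=9

Answer: 11 10 1 6 0 7 2 3 4 5 8 9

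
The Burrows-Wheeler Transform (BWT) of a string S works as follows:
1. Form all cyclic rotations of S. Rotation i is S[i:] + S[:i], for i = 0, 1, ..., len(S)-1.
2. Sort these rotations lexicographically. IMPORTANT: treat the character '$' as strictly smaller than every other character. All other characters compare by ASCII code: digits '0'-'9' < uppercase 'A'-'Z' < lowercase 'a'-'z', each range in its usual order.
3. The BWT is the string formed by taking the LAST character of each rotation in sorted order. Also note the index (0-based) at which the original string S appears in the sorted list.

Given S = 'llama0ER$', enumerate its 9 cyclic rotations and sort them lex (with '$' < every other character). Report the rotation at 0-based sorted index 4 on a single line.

All 9 rotations (rotation i = S[i:]+S[:i]):
  rot[0] = llama0ER$
  rot[1] = lama0ER$l
  rot[2] = ama0ER$ll
  rot[3] = ma0ER$lla
  rot[4] = a0ER$llam
  rot[5] = 0ER$llama
  rot[6] = ER$llama0
  rot[7] = R$llama0E
  rot[8] = $llama0ER
Sorted (with $ < everything):
  sorted[0] = $llama0ER
  sorted[1] = 0ER$llama
  sorted[2] = ER$llama0
  sorted[3] = R$llama0E
  sorted[4] = a0ER$llam
  sorted[5] = ama0ER$ll
  sorted[6] = lama0ER$l
  sorted[7] = llama0ER$
  sorted[8] = ma0ER$lla
sorted[4] = a0ER$llam

Answer: a0ER$llam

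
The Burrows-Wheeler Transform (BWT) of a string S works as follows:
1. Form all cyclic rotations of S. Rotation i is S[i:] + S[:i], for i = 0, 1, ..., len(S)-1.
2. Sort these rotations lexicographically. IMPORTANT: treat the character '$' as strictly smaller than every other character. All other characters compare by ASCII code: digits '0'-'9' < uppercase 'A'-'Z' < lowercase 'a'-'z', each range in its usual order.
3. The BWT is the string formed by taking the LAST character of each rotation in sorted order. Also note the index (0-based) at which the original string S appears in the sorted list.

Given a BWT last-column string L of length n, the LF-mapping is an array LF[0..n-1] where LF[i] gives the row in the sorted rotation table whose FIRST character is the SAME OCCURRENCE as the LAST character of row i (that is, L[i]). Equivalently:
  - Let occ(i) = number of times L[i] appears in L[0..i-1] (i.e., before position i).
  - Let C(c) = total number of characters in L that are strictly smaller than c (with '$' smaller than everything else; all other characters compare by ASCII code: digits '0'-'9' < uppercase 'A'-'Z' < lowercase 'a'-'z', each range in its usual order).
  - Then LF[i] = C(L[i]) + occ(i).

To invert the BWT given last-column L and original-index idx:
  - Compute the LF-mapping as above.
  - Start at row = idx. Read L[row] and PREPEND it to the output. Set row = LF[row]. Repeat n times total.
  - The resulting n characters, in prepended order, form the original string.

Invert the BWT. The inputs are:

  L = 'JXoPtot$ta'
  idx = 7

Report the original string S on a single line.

Answer: tattooPXJ$

Derivation:
LF mapping: 1 3 5 2 7 6 8 0 9 4
Walk LF starting at row 7, prepending L[row]:
  step 1: row=7, L[7]='$', prepend. Next row=LF[7]=0
  step 2: row=0, L[0]='J', prepend. Next row=LF[0]=1
  step 3: row=1, L[1]='X', prepend. Next row=LF[1]=3
  step 4: row=3, L[3]='P', prepend. Next row=LF[3]=2
  step 5: row=2, L[2]='o', prepend. Next row=LF[2]=5
  step 6: row=5, L[5]='o', prepend. Next row=LF[5]=6
  step 7: row=6, L[6]='t', prepend. Next row=LF[6]=8
  step 8: row=8, L[8]='t', prepend. Next row=LF[8]=9
  step 9: row=9, L[9]='a', prepend. Next row=LF[9]=4
  step 10: row=4, L[4]='t', prepend. Next row=LF[4]=7
Reversed output: tattooPXJ$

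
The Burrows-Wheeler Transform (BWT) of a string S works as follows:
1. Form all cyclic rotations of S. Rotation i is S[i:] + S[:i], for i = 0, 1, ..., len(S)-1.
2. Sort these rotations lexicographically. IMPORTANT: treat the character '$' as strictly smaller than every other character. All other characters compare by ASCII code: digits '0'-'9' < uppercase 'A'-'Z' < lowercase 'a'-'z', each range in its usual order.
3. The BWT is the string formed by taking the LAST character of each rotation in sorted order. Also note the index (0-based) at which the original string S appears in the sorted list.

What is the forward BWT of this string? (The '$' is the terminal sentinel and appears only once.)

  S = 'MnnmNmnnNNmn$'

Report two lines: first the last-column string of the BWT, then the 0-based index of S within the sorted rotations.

All 13 rotations (rotation i = S[i:]+S[:i]):
  rot[0] = MnnmNmnnNNmn$
  rot[1] = nnmNmnnNNmn$M
  rot[2] = nmNmnnNNmn$Mn
  rot[3] = mNmnnNNmn$Mnn
  rot[4] = NmnnNNmn$Mnnm
  rot[5] = mnnNNmn$MnnmN
  rot[6] = nnNNmn$MnnmNm
  rot[7] = nNNmn$MnnmNmn
  rot[8] = NNmn$MnnmNmnn
  rot[9] = Nmn$MnnmNmnnN
  rot[10] = mn$MnnmNmnnNN
  rot[11] = n$MnnmNmnnNNm
  rot[12] = $MnnmNmnnNNmn
Sorted (with $ < everything):
  sorted[0] = $MnnmNmnnNNmn  (last char: 'n')
  sorted[1] = MnnmNmnnNNmn$  (last char: '$')
  sorted[2] = NNmn$MnnmNmnn  (last char: 'n')
  sorted[3] = Nmn$MnnmNmnnN  (last char: 'N')
  sorted[4] = NmnnNNmn$Mnnm  (last char: 'm')
  sorted[5] = mNmnnNNmn$Mnn  (last char: 'n')
  sorted[6] = mn$MnnmNmnnNN  (last char: 'N')
  sorted[7] = mnnNNmn$MnnmN  (last char: 'N')
  sorted[8] = n$MnnmNmnnNNm  (last char: 'm')
  sorted[9] = nNNmn$MnnmNmn  (last char: 'n')
  sorted[10] = nmNmnnNNmn$Mn  (last char: 'n')
  sorted[11] = nnNNmn$MnnmNm  (last char: 'm')
  sorted[12] = nnmNmnnNNmn$M  (last char: 'M')
Last column: n$nNmnNNmnnmM
Original string S is at sorted index 1

Answer: n$nNmnNNmnnmM
1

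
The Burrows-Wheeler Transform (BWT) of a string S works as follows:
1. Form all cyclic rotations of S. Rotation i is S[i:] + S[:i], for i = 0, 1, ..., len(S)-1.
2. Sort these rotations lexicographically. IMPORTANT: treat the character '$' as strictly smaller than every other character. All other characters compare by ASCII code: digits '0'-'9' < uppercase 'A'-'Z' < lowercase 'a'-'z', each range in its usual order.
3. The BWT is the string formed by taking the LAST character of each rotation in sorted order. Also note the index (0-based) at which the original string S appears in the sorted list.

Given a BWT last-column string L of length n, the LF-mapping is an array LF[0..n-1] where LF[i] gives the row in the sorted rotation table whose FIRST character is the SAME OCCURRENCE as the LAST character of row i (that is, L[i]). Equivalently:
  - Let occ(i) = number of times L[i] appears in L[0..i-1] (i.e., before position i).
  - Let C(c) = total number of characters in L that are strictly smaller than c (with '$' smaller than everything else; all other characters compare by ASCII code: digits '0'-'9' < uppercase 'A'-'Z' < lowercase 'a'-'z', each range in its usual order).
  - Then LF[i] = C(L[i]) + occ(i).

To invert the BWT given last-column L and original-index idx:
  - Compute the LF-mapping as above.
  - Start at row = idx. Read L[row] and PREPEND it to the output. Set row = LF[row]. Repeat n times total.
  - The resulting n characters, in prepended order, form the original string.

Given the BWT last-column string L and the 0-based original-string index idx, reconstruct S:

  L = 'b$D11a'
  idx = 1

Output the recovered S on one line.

LF mapping: 5 0 3 1 2 4
Walk LF starting at row 1, prepending L[row]:
  step 1: row=1, L[1]='$', prepend. Next row=LF[1]=0
  step 2: row=0, L[0]='b', prepend. Next row=LF[0]=5
  step 3: row=5, L[5]='a', prepend. Next row=LF[5]=4
  step 4: row=4, L[4]='1', prepend. Next row=LF[4]=2
  step 5: row=2, L[2]='D', prepend. Next row=LF[2]=3
  step 6: row=3, L[3]='1', prepend. Next row=LF[3]=1
Reversed output: 1D1ab$

Answer: 1D1ab$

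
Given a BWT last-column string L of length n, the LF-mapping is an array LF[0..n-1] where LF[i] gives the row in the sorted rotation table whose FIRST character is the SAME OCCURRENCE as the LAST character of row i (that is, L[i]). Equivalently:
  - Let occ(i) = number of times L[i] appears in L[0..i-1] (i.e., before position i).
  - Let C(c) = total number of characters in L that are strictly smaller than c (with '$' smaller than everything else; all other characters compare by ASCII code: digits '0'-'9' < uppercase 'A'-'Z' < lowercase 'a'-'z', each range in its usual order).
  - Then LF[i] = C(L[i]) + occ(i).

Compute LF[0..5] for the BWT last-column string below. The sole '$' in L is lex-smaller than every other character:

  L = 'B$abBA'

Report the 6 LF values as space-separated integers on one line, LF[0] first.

Answer: 2 0 4 5 3 1

Derivation:
Char counts: '$':1, 'A':1, 'B':2, 'a':1, 'b':1
C (first-col start): C('$')=0, C('A')=1, C('B')=2, C('a')=4, C('b')=5
L[0]='B': occ=0, LF[0]=C('B')+0=2+0=2
L[1]='$': occ=0, LF[1]=C('$')+0=0+0=0
L[2]='a': occ=0, LF[2]=C('a')+0=4+0=4
L[3]='b': occ=0, LF[3]=C('b')+0=5+0=5
L[4]='B': occ=1, LF[4]=C('B')+1=2+1=3
L[5]='A': occ=0, LF[5]=C('A')+0=1+0=1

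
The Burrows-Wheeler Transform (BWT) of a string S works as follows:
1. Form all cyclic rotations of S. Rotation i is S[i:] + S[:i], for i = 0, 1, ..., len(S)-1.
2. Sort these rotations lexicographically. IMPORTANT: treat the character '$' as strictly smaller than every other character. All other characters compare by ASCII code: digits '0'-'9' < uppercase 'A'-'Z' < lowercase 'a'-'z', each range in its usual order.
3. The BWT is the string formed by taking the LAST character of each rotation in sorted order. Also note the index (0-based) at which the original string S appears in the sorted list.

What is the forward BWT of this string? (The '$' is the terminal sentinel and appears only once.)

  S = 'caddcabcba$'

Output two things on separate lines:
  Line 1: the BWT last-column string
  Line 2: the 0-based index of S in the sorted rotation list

Answer: abcccad$bda
7

Derivation:
All 11 rotations (rotation i = S[i:]+S[:i]):
  rot[0] = caddcabcba$
  rot[1] = addcabcba$c
  rot[2] = ddcabcba$ca
  rot[3] = dcabcba$cad
  rot[4] = cabcba$cadd
  rot[5] = abcba$caddc
  rot[6] = bcba$caddca
  rot[7] = cba$caddcab
  rot[8] = ba$caddcabc
  rot[9] = a$caddcabcb
  rot[10] = $caddcabcba
Sorted (with $ < everything):
  sorted[0] = $caddcabcba  (last char: 'a')
  sorted[1] = a$caddcabcb  (last char: 'b')
  sorted[2] = abcba$caddc  (last char: 'c')
  sorted[3] = addcabcba$c  (last char: 'c')
  sorted[4] = ba$caddcabc  (last char: 'c')
  sorted[5] = bcba$caddca  (last char: 'a')
  sorted[6] = cabcba$cadd  (last char: 'd')
  sorted[7] = caddcabcba$  (last char: '$')
  sorted[8] = cba$caddcab  (last char: 'b')
  sorted[9] = dcabcba$cad  (last char: 'd')
  sorted[10] = ddcabcba$ca  (last char: 'a')
Last column: abcccad$bda
Original string S is at sorted index 7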